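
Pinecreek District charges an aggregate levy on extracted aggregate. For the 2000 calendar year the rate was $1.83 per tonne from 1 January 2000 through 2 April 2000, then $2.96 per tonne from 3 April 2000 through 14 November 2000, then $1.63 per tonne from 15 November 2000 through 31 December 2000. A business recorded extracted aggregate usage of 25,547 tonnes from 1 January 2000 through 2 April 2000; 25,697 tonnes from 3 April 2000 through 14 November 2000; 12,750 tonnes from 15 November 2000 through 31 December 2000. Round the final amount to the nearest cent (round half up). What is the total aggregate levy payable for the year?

$143596.63

1 January – 2 April 2000: 25,547 tonnes at $1.83/tonne → $46751.01
3 April – 14 November 2000: 25,697 tonnes at $2.96/tonne → $76063.12
15 November – 31 December 2000: 12,750 tonnes at $1.63/tonne → $20782.50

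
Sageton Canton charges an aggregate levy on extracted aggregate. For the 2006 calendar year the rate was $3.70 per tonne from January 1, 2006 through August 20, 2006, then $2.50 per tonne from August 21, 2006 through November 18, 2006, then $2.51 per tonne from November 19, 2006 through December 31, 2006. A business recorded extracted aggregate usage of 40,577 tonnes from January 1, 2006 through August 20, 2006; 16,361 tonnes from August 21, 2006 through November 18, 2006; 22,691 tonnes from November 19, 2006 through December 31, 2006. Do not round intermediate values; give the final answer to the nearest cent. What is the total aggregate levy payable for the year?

$247,991.81

January 1 – August 20, 2006: 40,577 tonnes at $3.70/tonne → $150,134.90
August 21 – November 18, 2006: 16,361 tonnes at $2.50/tonne → $40,902.50
November 19 – December 31, 2006: 22,691 tonnes at $2.51/tonne → $56,954.41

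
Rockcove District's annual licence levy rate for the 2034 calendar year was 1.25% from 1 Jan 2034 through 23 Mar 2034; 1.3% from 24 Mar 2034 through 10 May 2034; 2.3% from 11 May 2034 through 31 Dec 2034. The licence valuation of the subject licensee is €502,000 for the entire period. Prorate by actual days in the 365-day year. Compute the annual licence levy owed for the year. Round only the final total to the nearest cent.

€9,701.67

1 Jan – 23 Mar 2034: 82 days at 1.25% → €502,000 × 1.25% × 82/365 = €1,409.7260
24 Mar – 10 May 2034: 48 days at 1.3% → €502,000 × 1.3% × 48/365 = €858.2137
11 May – 31 Dec 2034: 235 days at 2.3% → €502,000 × 2.3% × 235/365 = €7,433.7260
Total = €9,701.6658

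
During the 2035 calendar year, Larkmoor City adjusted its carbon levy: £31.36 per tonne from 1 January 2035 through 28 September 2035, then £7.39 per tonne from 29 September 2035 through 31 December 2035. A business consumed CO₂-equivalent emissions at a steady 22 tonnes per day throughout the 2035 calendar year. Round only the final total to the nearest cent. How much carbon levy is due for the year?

1 January – 28 September 2035: 271 days × 22 tonnes/day = 5,962 tonnes at £31.36/tonne → £186968.32
29 September – 31 December 2035: 94 days × 22 tonnes/day = 2,068 tonnes at £7.39/tonne → £15282.52

£202250.84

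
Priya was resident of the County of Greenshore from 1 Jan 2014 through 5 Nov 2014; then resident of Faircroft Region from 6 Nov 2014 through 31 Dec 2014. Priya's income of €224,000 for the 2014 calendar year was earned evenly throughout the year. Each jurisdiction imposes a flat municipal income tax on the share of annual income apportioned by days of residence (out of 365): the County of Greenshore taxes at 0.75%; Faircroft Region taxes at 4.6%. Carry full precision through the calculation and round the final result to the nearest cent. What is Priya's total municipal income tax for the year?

€3,003.13

The County of Greenshore, 1 Jan – 5 Nov 2014: 309 days → €224,000 × 0.75% × 309/365 = €1,422.2466
Faircroft Region, 6 Nov – 31 Dec 2014: 56 days → €224,000 × 4.6% × 56/365 = €1,580.8877
Total = €3,003.1342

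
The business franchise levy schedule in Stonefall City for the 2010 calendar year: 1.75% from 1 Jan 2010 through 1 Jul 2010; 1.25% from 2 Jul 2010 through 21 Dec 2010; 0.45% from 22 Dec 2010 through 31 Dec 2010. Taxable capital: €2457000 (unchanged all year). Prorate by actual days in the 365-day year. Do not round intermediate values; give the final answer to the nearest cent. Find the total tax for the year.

€36299.65

1 Jan – 1 Jul 2010: 182 days at 1.75% → €2457000 × 1.75% × 182/365 = €21439.8493
2 Jul – 21 Dec 2010: 173 days at 1.25% → €2457000 × 1.25% × 173/365 = €14556.8836
22 Dec – 31 Dec 2010: 10 days at 0.45% → €2457000 × 0.45% × 10/365 = €302.9178
Total = €36299.6507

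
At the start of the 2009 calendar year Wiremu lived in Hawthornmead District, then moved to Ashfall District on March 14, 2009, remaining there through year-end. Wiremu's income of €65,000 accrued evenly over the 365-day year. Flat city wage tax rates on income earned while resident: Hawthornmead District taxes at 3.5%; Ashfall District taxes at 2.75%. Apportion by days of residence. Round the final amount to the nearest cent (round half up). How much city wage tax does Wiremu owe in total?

Hawthornmead District, January 1 – March 13, 2009: 72 days → €65,000 × 3.5% × 72/365 = €448.7671
Ashfall District, March 14 – December 31, 2009: 293 days → €65,000 × 2.75% × 293/365 = €1,434.8973
Total = €1,883.6644

€1,883.66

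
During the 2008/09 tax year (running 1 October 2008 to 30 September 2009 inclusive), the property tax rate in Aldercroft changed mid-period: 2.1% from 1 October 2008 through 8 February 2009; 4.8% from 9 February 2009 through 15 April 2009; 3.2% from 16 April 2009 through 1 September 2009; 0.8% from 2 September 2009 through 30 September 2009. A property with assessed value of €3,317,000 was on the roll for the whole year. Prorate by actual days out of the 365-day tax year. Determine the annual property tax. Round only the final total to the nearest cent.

1 October 2008 – 8 February 2009: 131 days at 2.1% → €3,317,000 × 2.1% × 131/365 = €25,000.1836
9 February – 15 April 2009: 66 days at 4.8% → €3,317,000 × 4.8% × 66/365 = €28,789.7425
16 April – 1 September 2009: 139 days at 3.2% → €3,317,000 × 3.2% × 139/365 = €40,421.9616
2 September – 30 September 2009: 29 days at 0.8% → €3,317,000 × 0.8% × 29/365 = €2,108.3397
Total = €96,320.2274

€96,320.23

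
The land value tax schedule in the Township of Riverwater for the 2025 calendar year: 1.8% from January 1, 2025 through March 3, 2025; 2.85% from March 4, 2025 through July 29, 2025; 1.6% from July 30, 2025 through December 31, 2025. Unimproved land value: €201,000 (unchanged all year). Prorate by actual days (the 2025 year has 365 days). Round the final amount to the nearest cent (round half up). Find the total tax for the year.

€4,303.05

January 1 – March 3, 2025: 62 days at 1.8% → €201,000 × 1.8% × 62/365 = €614.5644
March 4 – July 29, 2025: 148 days at 2.85% → €201,000 × 2.85% × 148/365 = €2,322.7890
July 30 – December 31, 2025: 155 days at 1.6% → €201,000 × 1.6% × 155/365 = €1,365.6986
Total = €4,303.0521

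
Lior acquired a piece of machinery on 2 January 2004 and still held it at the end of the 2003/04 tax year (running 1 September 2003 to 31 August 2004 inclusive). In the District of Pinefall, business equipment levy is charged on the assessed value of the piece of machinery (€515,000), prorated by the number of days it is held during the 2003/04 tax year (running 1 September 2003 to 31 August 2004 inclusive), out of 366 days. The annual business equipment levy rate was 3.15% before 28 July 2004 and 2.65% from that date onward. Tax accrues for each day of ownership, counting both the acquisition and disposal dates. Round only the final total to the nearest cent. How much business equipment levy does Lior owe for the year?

2 January – 27 July 2004: 208 days at 3.15% → €515,000 × 3.15% × 208/366 = €9,219.3443
28 July – 31 August 2004: 35 days at 2.65% → €515,000 × 2.65% × 35/366 = €1,305.0888
Total = €10,524.4331

€10,524.43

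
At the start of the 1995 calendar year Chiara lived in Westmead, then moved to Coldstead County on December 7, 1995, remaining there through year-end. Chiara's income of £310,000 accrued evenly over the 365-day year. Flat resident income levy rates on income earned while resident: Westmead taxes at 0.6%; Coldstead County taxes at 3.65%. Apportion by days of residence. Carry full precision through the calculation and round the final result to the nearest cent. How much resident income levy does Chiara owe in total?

£2,507.60

Westmead, January 1 – December 6, 1995: 340 days → £310,000 × 0.6% × 340/365 = £1,732.6027
Coldstead County, December 7 – December 31, 1995: 25 days → £310,000 × 3.65% × 25/365 = £775.0000
Total = £2,507.6027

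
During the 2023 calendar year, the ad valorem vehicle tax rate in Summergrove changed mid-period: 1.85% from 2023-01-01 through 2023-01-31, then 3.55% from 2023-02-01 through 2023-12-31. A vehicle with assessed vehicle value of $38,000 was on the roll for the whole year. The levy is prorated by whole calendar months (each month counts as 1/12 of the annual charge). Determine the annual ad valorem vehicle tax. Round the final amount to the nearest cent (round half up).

$1,295.17

2023-01-01 to 2023-01-31: 1 month at 1.85% → $38,000 × 1.85% × 1/12 = $58.5833
2023-02-01 to 2023-12-31: 11 months at 3.55% → $38,000 × 3.55% × 11/12 = $1,236.5833
Total = $1,295.1667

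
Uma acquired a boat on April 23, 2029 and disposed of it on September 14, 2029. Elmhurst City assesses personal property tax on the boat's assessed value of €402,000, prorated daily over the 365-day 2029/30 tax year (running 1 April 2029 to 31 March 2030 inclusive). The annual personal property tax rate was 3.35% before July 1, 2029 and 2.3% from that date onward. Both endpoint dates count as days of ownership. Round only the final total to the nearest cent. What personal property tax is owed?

€4,471.01

April 23 – June 30, 2029: 69 days at 3.35% → €402,000 × 3.35% × 69/365 = €2,545.8164
July 1 – September 14, 2029: 76 days at 2.3% → €402,000 × 2.3% × 76/365 = €1,925.1945
Total = €4,471.0110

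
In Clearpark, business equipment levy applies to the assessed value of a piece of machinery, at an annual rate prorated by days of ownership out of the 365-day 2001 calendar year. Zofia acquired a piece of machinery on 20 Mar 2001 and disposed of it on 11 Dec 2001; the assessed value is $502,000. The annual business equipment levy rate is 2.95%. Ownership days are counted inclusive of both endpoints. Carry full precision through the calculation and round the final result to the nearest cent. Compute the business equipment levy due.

$10,832.88

Days held (20 Mar – 11 Dec 2001): 267 out of 365
Tax = $502,000 × 2.95% × 267/365 = $10,832.8849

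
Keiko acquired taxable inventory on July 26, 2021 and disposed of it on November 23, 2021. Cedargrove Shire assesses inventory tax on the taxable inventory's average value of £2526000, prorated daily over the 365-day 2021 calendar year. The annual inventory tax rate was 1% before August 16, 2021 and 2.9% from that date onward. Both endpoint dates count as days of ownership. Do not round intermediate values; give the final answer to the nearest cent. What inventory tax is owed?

£21522.90

July 26 – August 15, 2021: 21 days at 1% → £2526000 × 1% × 21/365 = £1453.3151
August 16 – November 23, 2021: 100 days at 2.9% → £2526000 × 2.9% × 100/365 = £20069.5890
Total = £21522.9041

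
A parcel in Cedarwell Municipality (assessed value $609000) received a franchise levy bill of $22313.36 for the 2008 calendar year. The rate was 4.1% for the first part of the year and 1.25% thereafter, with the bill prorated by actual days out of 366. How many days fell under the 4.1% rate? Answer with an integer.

Let d = days at the first rate; then 366 − d days at the second rate.
$609000 × [4.1%·d + 1.25%·(366−d)] / 366 = $22313.36
Solving gives d = 310, so the new rate took effect on 6 Nov 2008.

310 days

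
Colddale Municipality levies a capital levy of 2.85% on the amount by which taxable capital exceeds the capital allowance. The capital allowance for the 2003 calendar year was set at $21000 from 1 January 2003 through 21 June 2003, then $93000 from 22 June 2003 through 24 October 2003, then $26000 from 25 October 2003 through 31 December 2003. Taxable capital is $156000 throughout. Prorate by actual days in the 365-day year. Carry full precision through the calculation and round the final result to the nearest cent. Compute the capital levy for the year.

1 January – 21 June 2003: 172 days, exemption $21000 → ($156000 − $21000) × 2.85% × 172/365 = $1813.0685
22 June – 24 October 2003: 125 days, exemption $93000 → ($156000 − $93000) × 2.85% × 125/365 = $614.8973
25 October – 31 December 2003: 68 days, exemption $26000 → ($156000 − $26000) × 2.85% × 68/365 = $690.2466
Total = $3118.2123

$3118.21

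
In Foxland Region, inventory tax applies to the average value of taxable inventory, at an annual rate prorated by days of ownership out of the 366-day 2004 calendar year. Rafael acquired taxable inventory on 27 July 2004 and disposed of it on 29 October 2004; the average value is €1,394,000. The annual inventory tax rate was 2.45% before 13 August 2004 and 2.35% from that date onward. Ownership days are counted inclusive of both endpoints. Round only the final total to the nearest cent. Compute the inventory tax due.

€8,567.77

27 July – 12 August 2004: 17 days at 2.45% → €1,394,000 × 2.45% × 17/366 = €1,586.3415
13 August – 29 October 2004: 78 days at 2.35% → €1,394,000 × 2.35% × 78/366 = €6,981.4262
Total = €8,567.7678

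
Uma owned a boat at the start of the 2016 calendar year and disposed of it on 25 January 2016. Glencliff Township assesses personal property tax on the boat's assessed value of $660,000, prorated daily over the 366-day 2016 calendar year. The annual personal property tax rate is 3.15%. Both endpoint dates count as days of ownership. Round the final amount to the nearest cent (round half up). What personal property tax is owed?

$1,420.08

Days held (1 January – 25 January 2016): 25 out of 366
Tax = $660,000 × 3.15% × 25/366 = $1,420.0820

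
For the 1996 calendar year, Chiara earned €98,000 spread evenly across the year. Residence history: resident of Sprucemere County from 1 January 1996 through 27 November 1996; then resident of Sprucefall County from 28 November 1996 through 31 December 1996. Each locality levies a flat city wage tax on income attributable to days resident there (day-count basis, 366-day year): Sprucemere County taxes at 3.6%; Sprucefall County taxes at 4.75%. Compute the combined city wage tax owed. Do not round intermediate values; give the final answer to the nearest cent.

€3,632.69

Sprucemere County, 1 January – 27 November 1996: 332 days → €98,000 × 3.6% × 332/366 = €3,200.2623
Sprucefall County, 28 November – 31 December 1996: 34 days → €98,000 × 4.75% × 34/366 = €432.4317
Total = €3,632.6940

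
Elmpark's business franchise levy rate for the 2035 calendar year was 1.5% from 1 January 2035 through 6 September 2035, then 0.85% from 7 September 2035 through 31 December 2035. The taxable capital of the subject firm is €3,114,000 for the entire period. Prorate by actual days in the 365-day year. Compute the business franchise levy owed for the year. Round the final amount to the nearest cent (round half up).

€40,277.24

1 January – 6 September 2035: 249 days at 1.5% → €3,114,000 × 1.5% × 249/365 = €31,865.1781
7 September – 31 December 2035: 116 days at 0.85% → €3,114,000 × 0.85% × 116/365 = €8,412.0658
Total = €40,277.2438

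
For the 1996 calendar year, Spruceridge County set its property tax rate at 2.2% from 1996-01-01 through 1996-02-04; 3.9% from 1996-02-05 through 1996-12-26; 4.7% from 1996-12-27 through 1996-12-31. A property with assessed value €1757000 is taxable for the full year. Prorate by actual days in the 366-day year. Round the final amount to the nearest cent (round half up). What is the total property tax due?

1996-01-01 to 1996-02-04: 35 days at 2.2% → €1757000 × 2.2% × 35/366 = €3696.4208
1996-02-05 to 1996-12-26: 326 days at 3.9% → €1757000 × 3.9% × 326/366 = €61034.1475
1996-12-27 to 1996-12-31: 5 days at 4.7% → €1757000 × 4.7% × 5/366 = €1128.1284
Total = €65858.6967

€65858.70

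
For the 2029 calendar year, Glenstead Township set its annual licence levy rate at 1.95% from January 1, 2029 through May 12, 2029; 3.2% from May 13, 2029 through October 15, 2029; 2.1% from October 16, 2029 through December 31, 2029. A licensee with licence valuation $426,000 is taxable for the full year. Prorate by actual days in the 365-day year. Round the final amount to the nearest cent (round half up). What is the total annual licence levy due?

January 1 – May 12, 2029: 132 days at 1.95% → $426,000 × 1.95% × 132/365 = $3,004.1753
May 13 – October 15, 2029: 156 days at 3.2% → $426,000 × 3.2% × 156/365 = $5,826.2795
October 16 – December 31, 2029: 77 days at 2.1% → $426,000 × 2.1% × 77/365 = $1,887.2384
Total = $10,717.6932

$10,717.69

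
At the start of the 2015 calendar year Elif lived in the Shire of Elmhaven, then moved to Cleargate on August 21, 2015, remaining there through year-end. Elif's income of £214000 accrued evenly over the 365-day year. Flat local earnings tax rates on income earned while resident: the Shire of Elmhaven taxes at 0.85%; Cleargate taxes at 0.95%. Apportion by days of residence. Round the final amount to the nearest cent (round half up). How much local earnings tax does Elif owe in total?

The Shire of Elmhaven, January 1 – August 20, 2015: 232 days → £214000 × 0.85% × 232/365 = £1156.1863
Cleargate, August 21 – December 31, 2015: 133 days → £214000 × 0.95% × 133/365 = £740.7918
Total = £1896.9781

£1896.98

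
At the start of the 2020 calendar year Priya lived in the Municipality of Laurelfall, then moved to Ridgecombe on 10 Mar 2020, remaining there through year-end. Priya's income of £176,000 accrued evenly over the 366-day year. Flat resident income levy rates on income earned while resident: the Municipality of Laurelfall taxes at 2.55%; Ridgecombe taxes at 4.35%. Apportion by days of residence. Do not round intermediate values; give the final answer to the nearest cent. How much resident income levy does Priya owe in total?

£7,058.75

The Municipality of Laurelfall, 1 Jan – 9 Mar 2020: 69 days → £176,000 × 2.55% × 69/366 = £846.0984
Ridgecombe, 10 Mar – 31 Dec 2020: 297 days → £176,000 × 4.35% × 297/366 = £6,212.6557
Total = £7,058.7541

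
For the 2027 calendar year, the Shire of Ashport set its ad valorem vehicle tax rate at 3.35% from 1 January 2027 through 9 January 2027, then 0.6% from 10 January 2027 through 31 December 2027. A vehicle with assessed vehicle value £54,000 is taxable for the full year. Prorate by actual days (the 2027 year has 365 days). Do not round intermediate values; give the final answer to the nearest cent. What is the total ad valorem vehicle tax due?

1 January – 9 January 2027: 9 days at 3.35% → £54,000 × 3.35% × 9/365 = £44.6055
10 January – 31 December 2027: 356 days at 0.6% → £54,000 × 0.6% × 356/365 = £316.0110
Total = £360.6164

£360.62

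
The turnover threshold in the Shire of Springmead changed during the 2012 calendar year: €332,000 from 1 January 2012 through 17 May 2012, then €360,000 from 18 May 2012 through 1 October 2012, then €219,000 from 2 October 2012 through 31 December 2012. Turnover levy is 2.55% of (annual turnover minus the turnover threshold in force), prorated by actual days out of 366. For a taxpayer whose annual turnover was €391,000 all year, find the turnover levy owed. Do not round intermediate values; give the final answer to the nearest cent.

1 January – 17 May 2012: 138 days, exemption €332,000 → (€391,000 − €332,000) × 2.55% × 138/366 = €567.2705
18 May – 1 October 2012: 137 days, exemption €360,000 → (€391,000 − €360,000) × 2.55% × 137/366 = €295.8975
2 October – 31 December 2012: 91 days, exemption €219,000 → (€391,000 − €219,000) × 2.55% × 91/366 = €1,090.5082
Total = €1,953.6762

€1,953.68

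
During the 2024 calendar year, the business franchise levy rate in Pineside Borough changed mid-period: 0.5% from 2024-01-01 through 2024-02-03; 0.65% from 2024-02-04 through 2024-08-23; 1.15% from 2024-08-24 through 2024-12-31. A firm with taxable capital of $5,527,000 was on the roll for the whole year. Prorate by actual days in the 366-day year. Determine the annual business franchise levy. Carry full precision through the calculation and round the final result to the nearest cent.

2024-01-01 to 2024-02-03: 34 days at 0.5% → $5,527,000 × 0.5% × 34/366 = $2,567.1858
2024-02-04 to 2024-08-23: 202 days at 0.65% → $5,527,000 × 0.65% × 202/366 = $19,827.7350
2024-08-24 to 2024-12-31: 130 days at 1.15% → $5,527,000 × 1.15% × 130/366 = $22,576.1339
Total = $44,971.0546

$44,971.05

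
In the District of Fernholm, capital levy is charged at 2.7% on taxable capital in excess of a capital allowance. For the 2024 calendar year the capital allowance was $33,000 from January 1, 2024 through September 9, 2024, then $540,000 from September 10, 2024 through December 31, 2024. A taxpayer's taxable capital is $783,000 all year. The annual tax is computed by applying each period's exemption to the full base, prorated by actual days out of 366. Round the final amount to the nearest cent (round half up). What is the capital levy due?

$16,023.61

January 1 – September 9, 2024: 253 days, exemption $33,000 → ($783,000 − $33,000) × 2.7% × 253/366 = $13,997.9508
September 10 – December 31, 2024: 113 days, exemption $540,000 → ($783,000 − $540,000) × 2.7% × 113/366 = $2,025.6639
Total = $16,023.6148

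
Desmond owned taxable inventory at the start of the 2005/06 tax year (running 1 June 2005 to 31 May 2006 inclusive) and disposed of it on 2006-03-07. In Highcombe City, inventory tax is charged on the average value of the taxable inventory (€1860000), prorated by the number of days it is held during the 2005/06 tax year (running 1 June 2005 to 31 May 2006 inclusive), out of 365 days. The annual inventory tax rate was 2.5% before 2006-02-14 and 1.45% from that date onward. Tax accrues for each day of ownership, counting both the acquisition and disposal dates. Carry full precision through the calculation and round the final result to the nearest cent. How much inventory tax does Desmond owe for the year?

2005-06-01 to 2006-02-13: 258 days at 2.5% → €1860000 × 2.5% × 258/365 = €32868.4932
2006-02-14 to 2006-03-07: 22 days at 1.45% → €1860000 × 1.45% × 22/365 = €1625.5890
Total = €34494.0822

€34494.08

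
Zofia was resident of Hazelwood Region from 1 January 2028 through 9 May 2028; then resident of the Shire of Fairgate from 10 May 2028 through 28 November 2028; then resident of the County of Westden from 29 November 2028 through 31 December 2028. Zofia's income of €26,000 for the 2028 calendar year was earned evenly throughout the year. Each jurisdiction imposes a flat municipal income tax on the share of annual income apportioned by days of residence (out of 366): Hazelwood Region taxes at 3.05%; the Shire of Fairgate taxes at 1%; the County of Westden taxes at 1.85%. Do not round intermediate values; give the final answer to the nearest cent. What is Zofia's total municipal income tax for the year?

€469.24

Hazelwood Region, 1 January – 9 May 2028: 130 days → €26,000 × 3.05% × 130/366 = €281.6667
The Shire of Fairgate, 10 May – 28 November 2028: 203 days → €26,000 × 1% × 203/366 = €144.2077
The County of Westden, 29 November – 31 December 2028: 33 days → €26,000 × 1.85% × 33/366 = €43.3689
Total = €469.2432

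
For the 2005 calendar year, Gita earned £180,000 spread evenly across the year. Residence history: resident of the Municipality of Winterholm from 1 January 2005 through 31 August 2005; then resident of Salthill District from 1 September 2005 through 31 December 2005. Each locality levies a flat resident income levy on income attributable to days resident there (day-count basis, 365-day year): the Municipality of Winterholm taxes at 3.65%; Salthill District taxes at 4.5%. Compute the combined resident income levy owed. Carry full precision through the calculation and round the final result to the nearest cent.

The Municipality of Winterholm, 1 January – 31 August 2005: 243 days → £180,000 × 3.65% × 243/365 = £4,374.0000
Salthill District, 1 September – 31 December 2005: 122 days → £180,000 × 4.5% × 122/365 = £2,707.3973
Total = £7,081.3973

£7,081.40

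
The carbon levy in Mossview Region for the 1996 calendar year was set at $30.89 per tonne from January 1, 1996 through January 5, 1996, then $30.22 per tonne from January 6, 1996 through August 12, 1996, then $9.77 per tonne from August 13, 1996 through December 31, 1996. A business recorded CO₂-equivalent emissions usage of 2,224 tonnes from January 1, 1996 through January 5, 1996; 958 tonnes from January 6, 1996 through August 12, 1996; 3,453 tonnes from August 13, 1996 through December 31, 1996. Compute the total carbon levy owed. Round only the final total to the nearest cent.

$131,385.93

January 1 – January 5, 1996: 2,224 tonnes at $30.89/tonne → $68,699.36
January 6 – August 12, 1996: 958 tonnes at $30.22/tonne → $28,950.76
August 13 – December 31, 1996: 3,453 tonnes at $9.77/tonne → $33,735.81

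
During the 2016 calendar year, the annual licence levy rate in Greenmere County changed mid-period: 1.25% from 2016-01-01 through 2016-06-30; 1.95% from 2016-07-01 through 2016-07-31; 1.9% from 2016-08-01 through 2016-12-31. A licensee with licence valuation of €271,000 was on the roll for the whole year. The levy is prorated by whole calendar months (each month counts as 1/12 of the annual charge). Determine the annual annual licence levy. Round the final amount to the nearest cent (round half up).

2016-01-01 to 2016-06-30: 6 months at 1.25% → €271,000 × 1.25% × 6/12 = €1,693.7500
2016-07-01 to 2016-07-31: 1 month at 1.95% → €271,000 × 1.95% × 1/12 = €440.3750
2016-08-01 to 2016-12-31: 5 months at 1.9% → €271,000 × 1.9% × 5/12 = €2,145.4167
Total = €4,279.5417

€4,279.54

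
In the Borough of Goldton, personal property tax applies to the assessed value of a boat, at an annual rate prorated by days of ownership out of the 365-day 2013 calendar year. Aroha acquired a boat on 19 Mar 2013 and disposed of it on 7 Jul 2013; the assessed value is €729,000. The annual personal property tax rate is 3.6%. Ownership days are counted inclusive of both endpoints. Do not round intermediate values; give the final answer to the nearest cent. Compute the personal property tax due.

Days held (19 Mar – 7 Jul 2013): 111 out of 365
Tax = €729,000 × 3.6% × 111/365 = €7,981.0521

€7,981.05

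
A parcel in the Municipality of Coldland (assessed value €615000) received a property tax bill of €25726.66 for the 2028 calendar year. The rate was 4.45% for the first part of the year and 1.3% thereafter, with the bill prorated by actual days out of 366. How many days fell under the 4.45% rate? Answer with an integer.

335 days

Let d = days at the first rate; then 366 − d days at the second rate.
€615000 × [4.45%·d + 1.3%·(366−d)] / 366 = €25726.66
Solving gives d = 335, so the new rate took effect on December 1, 2028.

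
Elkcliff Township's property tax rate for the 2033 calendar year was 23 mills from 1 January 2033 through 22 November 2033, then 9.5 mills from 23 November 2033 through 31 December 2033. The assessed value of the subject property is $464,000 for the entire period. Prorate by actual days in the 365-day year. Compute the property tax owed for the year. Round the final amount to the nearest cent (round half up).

1 January – 22 November 2033: 326 days at 23 mills → $464,000 × 2.3% × 326/365 = $9,531.7041
23 November – 31 December 2033: 39 days at 9.5 mills → $464,000 × 0.95% × 39/365 = $470.9918
Total = $10,002.6959

$10,002.70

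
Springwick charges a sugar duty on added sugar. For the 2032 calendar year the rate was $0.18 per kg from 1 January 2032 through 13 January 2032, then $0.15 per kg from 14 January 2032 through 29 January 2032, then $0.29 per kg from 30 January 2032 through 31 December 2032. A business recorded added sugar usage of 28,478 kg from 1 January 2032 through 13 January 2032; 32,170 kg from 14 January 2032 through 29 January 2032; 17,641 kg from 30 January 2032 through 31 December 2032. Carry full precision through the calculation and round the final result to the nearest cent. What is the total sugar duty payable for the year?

$15,067.43

1 January – 13 January 2032: 28,478 kg at $0.18/kg → $5,126.04
14 January – 29 January 2032: 32,170 kg at $0.15/kg → $4,825.50
30 January – 31 December 2032: 17,641 kg at $0.29/kg → $5,115.89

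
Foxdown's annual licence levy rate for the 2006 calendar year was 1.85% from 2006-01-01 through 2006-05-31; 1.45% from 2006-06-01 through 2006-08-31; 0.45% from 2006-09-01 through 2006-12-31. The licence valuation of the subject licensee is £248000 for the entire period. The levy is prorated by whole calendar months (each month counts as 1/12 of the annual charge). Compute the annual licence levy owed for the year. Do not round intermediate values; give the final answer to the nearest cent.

2006-01-01 to 2006-05-31: 5 months at 1.85% → £248000 × 1.85% × 5/12 = £1911.6667
2006-06-01 to 2006-08-31: 3 months at 1.45% → £248000 × 1.45% × 3/12 = £899.0000
2006-09-01 to 2006-12-31: 4 months at 0.45% → £248000 × 0.45% × 4/12 = £372.0000
Total = £3182.6667

£3182.67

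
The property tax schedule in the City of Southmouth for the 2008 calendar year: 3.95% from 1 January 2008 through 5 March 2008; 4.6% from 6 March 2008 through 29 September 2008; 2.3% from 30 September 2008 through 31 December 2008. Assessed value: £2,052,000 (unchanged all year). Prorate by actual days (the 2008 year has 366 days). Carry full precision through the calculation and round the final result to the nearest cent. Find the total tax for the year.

1 January – 5 March 2008: 65 days at 3.95% → £2,052,000 × 3.95% × 65/366 = £14,394.8361
6 March – 29 September 2008: 208 days at 4.6% → £2,052,000 × 4.6% × 208/366 = £53,643.5410
30 September – 31 December 2008: 93 days at 2.3% → £2,052,000 × 2.3% × 93/366 = £11,992.4262
Total = £80,030.8033

£80,030.80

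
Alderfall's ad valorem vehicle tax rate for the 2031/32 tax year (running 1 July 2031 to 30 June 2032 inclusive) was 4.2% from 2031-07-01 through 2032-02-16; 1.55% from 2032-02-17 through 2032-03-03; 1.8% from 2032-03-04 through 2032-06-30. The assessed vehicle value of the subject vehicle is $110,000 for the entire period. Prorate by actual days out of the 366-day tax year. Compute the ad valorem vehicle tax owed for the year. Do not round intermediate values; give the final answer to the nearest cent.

2031-07-01 to 2032-02-16: 231 days at 4.2% → $110,000 × 4.2% × 231/366 = $2,915.9016
2032-02-17 to 2032-03-03: 16 days at 1.55% → $110,000 × 1.55% × 16/366 = $74.5355
2032-03-04 to 2032-06-30: 119 days at 1.8% → $110,000 × 1.8% × 119/366 = $643.7705
Total = $3,634.2077

$3,634.21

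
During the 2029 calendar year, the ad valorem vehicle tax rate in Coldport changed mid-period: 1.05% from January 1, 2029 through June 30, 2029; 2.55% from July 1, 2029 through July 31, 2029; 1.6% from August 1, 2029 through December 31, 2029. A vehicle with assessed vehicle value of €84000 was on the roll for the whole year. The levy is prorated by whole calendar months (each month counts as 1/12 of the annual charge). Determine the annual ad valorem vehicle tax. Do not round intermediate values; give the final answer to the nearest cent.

€1179.50

January 1 – June 30, 2029: 6 months at 1.05% → €84000 × 1.05% × 6/12 = €441.0000
July 1 – July 31, 2029: 1 month at 2.55% → €84000 × 2.55% × 1/12 = €178.5000
August 1 – December 31, 2029: 5 months at 1.6% → €84000 × 1.6% × 5/12 = €560.0000
Total = €1179.5000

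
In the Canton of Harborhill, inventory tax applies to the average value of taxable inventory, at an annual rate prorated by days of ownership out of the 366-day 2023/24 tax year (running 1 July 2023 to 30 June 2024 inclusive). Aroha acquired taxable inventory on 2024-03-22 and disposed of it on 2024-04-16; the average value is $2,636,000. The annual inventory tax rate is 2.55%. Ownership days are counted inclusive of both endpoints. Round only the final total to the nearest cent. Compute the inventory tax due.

$4,775.05

Days held (2024-03-22 to 2024-04-16): 26 out of 366
Tax = $2,636,000 × 2.55% × 26/366 = $4,775.0492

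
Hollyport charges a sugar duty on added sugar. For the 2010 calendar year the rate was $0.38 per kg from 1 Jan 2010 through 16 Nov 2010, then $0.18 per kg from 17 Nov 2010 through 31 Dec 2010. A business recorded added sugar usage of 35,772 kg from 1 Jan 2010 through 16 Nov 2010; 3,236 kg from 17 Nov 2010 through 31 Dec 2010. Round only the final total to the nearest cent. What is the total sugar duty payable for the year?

1 Jan – 16 Nov 2010: 35,772 kg at $0.38/kg → $13,593.36
17 Nov – 31 Dec 2010: 3,236 kg at $0.18/kg → $582.48

$14,175.84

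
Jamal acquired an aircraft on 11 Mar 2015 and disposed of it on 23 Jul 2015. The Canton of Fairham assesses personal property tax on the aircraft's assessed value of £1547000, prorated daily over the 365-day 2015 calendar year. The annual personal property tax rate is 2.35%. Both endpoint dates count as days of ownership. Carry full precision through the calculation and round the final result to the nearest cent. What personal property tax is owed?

£13446.18

Days held (11 Mar – 23 Jul 2015): 135 out of 365
Tax = £1547000 × 2.35% × 135/365 = £13446.1849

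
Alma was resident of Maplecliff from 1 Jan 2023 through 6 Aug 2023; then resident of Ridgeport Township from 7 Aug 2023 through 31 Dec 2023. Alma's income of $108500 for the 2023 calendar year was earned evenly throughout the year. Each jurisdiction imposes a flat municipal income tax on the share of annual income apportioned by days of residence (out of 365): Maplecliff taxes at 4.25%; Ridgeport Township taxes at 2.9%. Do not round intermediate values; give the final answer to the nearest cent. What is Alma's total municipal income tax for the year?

Maplecliff, 1 Jan – 6 Aug 2023: 218 days → $108500 × 4.25% × 218/365 = $2754.1164
Ridgeport Township, 7 Aug – 31 Dec 2023: 147 days → $108500 × 2.9% × 147/365 = $1267.2205
Total = $4021.3370

$4021.34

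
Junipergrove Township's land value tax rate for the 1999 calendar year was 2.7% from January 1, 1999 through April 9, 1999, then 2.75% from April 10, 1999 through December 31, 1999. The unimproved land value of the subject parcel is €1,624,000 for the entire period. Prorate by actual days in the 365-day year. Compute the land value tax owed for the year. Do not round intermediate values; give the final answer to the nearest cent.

€44,439.76

January 1 – April 9, 1999: 99 days at 2.7% → €1,624,000 × 2.7% × 99/365 = €11,893.0192
April 10 – December 31, 1999: 266 days at 2.75% → €1,624,000 × 2.75% × 266/365 = €32,546.7397
Total = €44,439.7589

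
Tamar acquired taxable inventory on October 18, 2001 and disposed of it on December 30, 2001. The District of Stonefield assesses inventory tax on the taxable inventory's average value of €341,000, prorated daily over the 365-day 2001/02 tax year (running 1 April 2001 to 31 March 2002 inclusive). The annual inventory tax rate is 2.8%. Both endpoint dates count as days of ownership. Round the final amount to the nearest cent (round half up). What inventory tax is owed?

€1,935.76

Days held (October 18 – December 30, 2001): 74 out of 365
Tax = €341,000 × 2.8% × 74/365 = €1,935.7589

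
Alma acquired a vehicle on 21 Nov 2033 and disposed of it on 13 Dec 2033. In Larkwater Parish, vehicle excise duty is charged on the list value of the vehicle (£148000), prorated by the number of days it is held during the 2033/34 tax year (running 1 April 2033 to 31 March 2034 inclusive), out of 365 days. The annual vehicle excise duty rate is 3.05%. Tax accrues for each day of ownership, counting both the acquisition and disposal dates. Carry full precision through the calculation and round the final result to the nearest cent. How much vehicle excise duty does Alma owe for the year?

Days held (21 Nov – 13 Dec 2033): 23 out of 365
Tax = £148000 × 3.05% × 23/365 = £284.4438

£284.44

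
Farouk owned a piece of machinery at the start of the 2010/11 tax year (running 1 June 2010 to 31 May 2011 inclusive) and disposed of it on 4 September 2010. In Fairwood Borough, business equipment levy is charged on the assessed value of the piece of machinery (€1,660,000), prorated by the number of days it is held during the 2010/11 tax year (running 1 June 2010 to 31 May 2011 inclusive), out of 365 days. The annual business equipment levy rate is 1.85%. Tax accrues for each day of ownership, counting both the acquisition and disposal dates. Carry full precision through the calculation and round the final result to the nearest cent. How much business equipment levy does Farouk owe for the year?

€8,077.15

Days held (1 June – 4 September 2010): 96 out of 365
Tax = €1,660,000 × 1.85% × 96/365 = €8,077.1507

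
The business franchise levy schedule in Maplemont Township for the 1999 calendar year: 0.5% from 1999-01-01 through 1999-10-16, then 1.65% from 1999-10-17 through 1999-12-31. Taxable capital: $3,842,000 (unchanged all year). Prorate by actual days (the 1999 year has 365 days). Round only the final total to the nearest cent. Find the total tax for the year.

1999-01-01 to 1999-10-16: 289 days at 0.5% → $3,842,000 × 0.5% × 289/365 = $15,210.1096
1999-10-17 to 1999-12-31: 76 days at 1.65% → $3,842,000 × 1.65% × 76/365 = $13,199.6384
Total = $28,409.7479

$28,409.75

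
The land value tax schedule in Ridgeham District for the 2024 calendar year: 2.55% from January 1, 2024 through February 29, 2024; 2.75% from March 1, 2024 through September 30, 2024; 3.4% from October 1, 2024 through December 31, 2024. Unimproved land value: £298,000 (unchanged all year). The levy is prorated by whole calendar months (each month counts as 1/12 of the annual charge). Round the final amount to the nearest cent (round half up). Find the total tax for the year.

January 1 – February 29, 2024: 2 months at 2.55% → £298,000 × 2.55% × 2/12 = £1,266.5000
March 1 – September 30, 2024: 7 months at 2.75% → £298,000 × 2.75% × 7/12 = £4,780.4167
October 1 – December 31, 2024: 3 months at 3.4% → £298,000 × 3.4% × 3/12 = £2,533.0000
Total = £8,579.9167

£8,579.92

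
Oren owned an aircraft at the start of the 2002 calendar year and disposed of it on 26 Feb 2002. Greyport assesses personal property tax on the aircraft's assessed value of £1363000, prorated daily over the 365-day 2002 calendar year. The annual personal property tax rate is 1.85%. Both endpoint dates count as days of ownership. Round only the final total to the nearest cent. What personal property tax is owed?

£3937.76

Days held (1 Jan – 26 Feb 2002): 57 out of 365
Tax = £1363000 × 1.85% × 57/365 = £3937.7630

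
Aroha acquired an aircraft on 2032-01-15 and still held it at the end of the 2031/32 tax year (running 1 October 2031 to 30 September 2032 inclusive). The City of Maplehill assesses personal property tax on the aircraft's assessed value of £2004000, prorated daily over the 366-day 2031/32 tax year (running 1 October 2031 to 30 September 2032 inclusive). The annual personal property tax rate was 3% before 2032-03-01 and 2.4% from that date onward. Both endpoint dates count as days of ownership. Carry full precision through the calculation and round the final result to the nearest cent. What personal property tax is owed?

£35677.77

2032-01-15 to 2032-02-29: 46 days at 3% → £2004000 × 3% × 46/366 = £7556.0656
2032-03-01 to 2032-09-30: 214 days at 2.4% → £2004000 × 2.4% × 214/366 = £28121.7049
Total = £35677.7705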